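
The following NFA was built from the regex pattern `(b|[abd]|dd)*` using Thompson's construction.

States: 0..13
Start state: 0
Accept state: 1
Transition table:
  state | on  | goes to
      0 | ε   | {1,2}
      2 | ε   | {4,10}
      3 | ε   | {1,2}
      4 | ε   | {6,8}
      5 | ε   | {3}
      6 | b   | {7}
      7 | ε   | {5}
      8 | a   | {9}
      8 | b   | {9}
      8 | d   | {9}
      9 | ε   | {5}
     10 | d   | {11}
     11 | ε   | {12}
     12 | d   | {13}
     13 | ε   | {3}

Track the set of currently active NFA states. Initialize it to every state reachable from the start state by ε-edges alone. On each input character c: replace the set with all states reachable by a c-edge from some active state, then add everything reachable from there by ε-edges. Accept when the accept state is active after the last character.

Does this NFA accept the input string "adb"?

Answer: ACCEPT

Steps:
start: ε-closure({0}) = {0,1,2,4,6,8,10}
'a' @ 1: {1,2,3,4,5,6,8,9,10}  ✓accept
'd' @ 2: {1,2,3,4,5,6,8,9,10,11,12}  ✓accept
'b' @ 3: {1,2,3,4,5,6,7,8,9,10}  ✓accept
end set {1,2,3,4,5,6,7,8,9,10} — state 1 in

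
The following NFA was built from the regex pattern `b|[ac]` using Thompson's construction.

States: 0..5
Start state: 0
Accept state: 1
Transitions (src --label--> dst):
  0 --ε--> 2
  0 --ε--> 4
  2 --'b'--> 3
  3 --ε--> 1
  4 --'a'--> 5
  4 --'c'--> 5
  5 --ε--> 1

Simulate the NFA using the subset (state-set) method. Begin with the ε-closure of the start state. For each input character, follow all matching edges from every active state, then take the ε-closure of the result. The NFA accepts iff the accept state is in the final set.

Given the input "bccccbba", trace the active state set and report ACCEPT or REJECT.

Answer: REJECT

Trace:
S₀ = ε-closure({0}) = {0,2,4}
'b' @ 1: {1,3}  [accepting]
'c' @ 2: {}  — state set empty
rest 'cccbba' ignored (set empty)
end set {} — state 1 not in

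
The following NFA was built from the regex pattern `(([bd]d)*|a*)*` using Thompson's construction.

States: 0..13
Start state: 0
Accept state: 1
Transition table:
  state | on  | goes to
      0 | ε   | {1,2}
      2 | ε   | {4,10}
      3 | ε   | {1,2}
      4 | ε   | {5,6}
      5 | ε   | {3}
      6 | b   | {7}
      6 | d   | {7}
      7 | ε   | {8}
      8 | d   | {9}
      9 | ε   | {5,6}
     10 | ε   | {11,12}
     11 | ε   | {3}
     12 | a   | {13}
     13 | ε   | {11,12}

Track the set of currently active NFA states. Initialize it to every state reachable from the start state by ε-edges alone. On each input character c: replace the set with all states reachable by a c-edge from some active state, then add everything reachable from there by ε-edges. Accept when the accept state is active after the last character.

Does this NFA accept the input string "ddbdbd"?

Answer: ACCEPT

Steps:
S₀ = ε-closure({0}) = {0,1,2,3,4,5,6,10,11,12}
'd' @ 1: {7,8}
'd' @ 2: {1,2,3,4,5,6,9,10,11,12}  (accept∈set)
'b' @ 3: {7,8}
'd' @ 4: {1,2,3,4,5,6,9,10,11,12}  (accept∈set)
'b' @ 5: {7,8}
'd' @ 6: {1,2,3,4,5,6,9,10,11,12}  (accept∈set)
after full input: {1,2,3,4,5,6,9,10,11,12}  (accept=1 in)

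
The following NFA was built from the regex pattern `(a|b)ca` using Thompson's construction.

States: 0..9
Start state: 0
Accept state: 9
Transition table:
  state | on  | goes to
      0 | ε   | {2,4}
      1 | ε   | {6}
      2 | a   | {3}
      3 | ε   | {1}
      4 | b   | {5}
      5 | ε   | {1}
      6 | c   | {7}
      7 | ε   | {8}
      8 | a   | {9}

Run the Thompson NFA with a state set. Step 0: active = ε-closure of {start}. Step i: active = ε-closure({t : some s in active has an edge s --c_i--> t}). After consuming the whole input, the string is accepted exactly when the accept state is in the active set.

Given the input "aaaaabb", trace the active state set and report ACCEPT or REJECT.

initial (ε-close {0}): {0,2,4}
'a' @ 1: {1,3,6}
'a' @ 2: {}  — no active states
rest 'aaabb' ignored (set empty)
end set {} — state 9 not in

Answer: REJECT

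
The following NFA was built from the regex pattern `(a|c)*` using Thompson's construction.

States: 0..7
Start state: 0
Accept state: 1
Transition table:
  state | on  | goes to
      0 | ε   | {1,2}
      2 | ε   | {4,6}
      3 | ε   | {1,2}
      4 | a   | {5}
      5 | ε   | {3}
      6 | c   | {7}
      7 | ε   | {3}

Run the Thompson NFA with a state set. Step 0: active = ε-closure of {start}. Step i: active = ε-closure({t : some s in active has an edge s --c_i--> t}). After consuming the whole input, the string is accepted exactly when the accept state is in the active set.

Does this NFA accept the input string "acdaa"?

Answer: REJECT

Steps:
S₀ = ε-closure({0}) = {0,1,2,4,6}
'a' @ 1: {1,2,3,4,5,6}  [accepting]
'c' @ 2: {1,2,3,4,6,7}  [accepting]
'd' @ 3: {}  — no active states
rest 'aa' ignored (set empty)
end set {} — state 1 not in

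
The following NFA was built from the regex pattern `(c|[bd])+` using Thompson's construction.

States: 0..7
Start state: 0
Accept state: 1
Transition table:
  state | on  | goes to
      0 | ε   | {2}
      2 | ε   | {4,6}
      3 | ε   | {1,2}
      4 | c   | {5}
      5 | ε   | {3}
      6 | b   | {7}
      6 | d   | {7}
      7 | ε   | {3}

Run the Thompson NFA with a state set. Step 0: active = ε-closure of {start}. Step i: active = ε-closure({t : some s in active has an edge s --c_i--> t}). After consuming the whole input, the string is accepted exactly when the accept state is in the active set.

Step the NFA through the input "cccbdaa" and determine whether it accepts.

S₀ = ε-closure({0}) = {0,2,4,6}
'c' @ 1: {1,2,3,4,5,6}  (accept∈set)
'c' @ 2: {1,2,3,4,5,6}  (accept∈set)
'c' @ 3: {1,2,3,4,5,6}  (accept∈set)
'b' @ 4: {1,2,3,4,6,7}  (accept∈set)
'd' @ 5: {1,2,3,4,6,7}  (accept∈set)
'a' @ 6: {}  — dead — no transitions
rest 'a' ignored (set empty)
final: {}; accept 1 not in set

Answer: REJECT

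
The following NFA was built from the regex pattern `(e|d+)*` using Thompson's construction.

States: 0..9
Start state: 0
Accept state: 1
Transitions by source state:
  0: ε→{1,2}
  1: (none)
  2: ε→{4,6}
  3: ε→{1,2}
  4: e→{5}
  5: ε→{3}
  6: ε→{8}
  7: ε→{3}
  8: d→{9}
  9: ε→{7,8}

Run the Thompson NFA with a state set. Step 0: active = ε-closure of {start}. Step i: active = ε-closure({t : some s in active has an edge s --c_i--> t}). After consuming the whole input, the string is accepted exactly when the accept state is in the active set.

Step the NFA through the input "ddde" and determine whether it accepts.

start: ε-closure({0}) = {0,1,2,4,6,8}
'd' @ 1: {1,2,3,4,6,7,8,9}  [accepting]
'd' @ 2: {1,2,3,4,6,7,8,9}  [accepting]
'd' @ 3: {1,2,3,4,6,7,8,9}  [accepting]
'e' @ 4: {1,2,3,4,5,6,8}  [accepting]
final: {1,2,3,4,5,6,8}; accept 1 in set

Answer: ACCEPT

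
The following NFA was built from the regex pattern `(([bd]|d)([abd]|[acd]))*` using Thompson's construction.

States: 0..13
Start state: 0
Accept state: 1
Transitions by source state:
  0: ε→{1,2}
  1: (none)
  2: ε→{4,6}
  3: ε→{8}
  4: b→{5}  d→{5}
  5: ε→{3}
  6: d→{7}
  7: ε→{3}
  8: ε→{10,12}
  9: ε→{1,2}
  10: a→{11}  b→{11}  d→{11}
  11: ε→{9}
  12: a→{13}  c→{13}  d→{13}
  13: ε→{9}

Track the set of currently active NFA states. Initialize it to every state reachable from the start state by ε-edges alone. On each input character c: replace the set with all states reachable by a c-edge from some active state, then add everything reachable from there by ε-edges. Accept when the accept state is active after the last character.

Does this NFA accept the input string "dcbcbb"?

Answer: ACCEPT

Derivation:
start: ε-closure({0}) = {0,1,2,4,6}
'd' @ 1: {3,5,7,8,10,12}
'c' @ 2: {1,2,4,6,9,13}  (accept∈set)
'b' @ 3: {3,5,8,10,12}
'c' @ 4: {1,2,4,6,9,13}  (accept∈set)
'b' @ 5: {3,5,8,10,12}
'b' @ 6: {1,2,4,6,9,11}  (accept∈set)
final: {1,2,4,6,9,11}; accept 1 in set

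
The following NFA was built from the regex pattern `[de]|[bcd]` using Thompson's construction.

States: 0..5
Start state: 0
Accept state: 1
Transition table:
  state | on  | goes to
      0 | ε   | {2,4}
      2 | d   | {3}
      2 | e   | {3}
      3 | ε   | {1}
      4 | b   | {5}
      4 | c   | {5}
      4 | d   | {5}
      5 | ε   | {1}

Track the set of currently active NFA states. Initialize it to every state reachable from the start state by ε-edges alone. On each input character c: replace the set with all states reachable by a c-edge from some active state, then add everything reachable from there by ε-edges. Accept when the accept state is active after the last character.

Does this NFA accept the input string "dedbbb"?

Answer: REJECT

Derivation:
S₀ = ε-closure({0}) = {0,2,4}
'd' @ 1: {1,3,5}  ✓accept
'e' @ 2: {}  — dead — no transitions
rest 'dbbb' ignored (set empty)
end set {} — state 1 not in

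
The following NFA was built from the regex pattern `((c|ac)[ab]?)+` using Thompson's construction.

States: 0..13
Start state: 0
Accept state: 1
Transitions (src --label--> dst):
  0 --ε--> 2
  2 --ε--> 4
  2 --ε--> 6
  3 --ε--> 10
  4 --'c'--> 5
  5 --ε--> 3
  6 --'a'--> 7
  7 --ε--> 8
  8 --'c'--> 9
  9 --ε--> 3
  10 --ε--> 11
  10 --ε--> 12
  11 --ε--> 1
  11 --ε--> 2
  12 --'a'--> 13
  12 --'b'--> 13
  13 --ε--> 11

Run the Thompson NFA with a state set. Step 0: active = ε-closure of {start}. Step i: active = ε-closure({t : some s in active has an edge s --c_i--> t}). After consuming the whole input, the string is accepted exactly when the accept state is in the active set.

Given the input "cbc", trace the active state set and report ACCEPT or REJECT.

Answer: ACCEPT

Steps:
S₀ = ε-closure({0}) = {0,2,4,6}
'c' @ 1: {1,2,3,4,5,6,10,11,12}  [accepting]
'b' @ 2: {1,2,4,6,11,13}  [accepting]
'c' @ 3: {1,2,3,4,5,6,10,11,12}  [accepting]
end set {1,2,3,4,5,6,10,11,12} — state 1 in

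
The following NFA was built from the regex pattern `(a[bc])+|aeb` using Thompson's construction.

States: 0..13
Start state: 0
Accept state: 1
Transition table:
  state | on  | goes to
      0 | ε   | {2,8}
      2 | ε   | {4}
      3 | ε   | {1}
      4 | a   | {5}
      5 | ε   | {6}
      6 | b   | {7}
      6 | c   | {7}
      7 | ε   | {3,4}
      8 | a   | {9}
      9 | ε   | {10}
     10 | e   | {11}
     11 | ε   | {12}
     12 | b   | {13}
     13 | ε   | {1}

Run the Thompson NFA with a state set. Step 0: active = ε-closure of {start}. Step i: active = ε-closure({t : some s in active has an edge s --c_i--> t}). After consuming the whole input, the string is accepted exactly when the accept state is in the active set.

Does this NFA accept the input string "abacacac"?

Answer: ACCEPT

Derivation:
initial (ε-close {0}): {0,2,4,8}
'a' @ 1: {5,6,9,10}
'b' @ 2: {1,3,4,7}  ✓accept
'a' @ 3: {5,6}
'c' @ 4: {1,3,4,7}  ✓accept
'a' @ 5: {5,6}
'c' @ 6: {1,3,4,7}  ✓accept
'a' @ 7: {5,6}
'c' @ 8: {1,3,4,7}  ✓accept
after full input: {1,3,4,7}  (accept=1 in)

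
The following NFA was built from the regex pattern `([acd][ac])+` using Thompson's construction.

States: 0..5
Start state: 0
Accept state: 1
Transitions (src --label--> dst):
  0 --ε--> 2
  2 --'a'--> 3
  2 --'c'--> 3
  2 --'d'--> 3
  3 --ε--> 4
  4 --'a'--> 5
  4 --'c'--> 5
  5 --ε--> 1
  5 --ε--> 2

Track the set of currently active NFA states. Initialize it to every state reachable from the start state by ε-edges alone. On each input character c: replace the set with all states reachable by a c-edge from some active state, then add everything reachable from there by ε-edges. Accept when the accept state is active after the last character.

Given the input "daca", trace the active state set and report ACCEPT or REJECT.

Answer: ACCEPT

Trace:
start: ε-closure({0}) = {0,2}
'd' @ 1: {3,4}
'a' @ 2: {1,2,5}  [accepting]
'c' @ 3: {3,4}
'a' @ 4: {1,2,5}  [accepting]
final: {1,2,5}; accept 1 in set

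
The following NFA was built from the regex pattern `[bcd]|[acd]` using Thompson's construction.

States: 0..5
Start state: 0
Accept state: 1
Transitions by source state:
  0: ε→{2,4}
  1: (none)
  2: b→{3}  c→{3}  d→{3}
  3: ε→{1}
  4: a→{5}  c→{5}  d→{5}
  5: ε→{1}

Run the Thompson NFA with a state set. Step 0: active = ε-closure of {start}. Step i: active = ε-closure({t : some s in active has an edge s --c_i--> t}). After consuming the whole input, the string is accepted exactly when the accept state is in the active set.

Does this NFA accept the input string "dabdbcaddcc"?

Answer: REJECT

Derivation:
S₀ = ε-closure({0}) = {0,2,4}
'd' @ 1: {1,3,5}  ✓accept
'a' @ 2: {}  — dead — no transitions
rest 'bdbcaddcc' ignored (set empty)
final: {}; accept 1 not in set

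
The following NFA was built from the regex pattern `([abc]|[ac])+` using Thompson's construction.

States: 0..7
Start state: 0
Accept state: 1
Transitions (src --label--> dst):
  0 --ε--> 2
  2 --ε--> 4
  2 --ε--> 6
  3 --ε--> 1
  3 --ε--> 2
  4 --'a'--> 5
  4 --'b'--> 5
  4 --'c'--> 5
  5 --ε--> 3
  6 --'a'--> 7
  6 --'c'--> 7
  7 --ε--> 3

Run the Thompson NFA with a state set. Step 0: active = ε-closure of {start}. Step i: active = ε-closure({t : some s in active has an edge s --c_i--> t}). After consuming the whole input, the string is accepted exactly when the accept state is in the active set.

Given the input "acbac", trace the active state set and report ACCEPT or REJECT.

Answer: ACCEPT

Steps:
S₀ = ε-closure({0}) = {0,2,4,6}
'a' @ 1: {1,2,3,4,5,6,7}  (accept∈set)
'c' @ 2: {1,2,3,4,5,6,7}  (accept∈set)
'b' @ 3: {1,2,3,4,5,6}  (accept∈set)
'a' @ 4: {1,2,3,4,5,6,7}  (accept∈set)
'c' @ 5: {1,2,3,4,5,6,7}  (accept∈set)
end set {1,2,3,4,5,6,7} — state 1 in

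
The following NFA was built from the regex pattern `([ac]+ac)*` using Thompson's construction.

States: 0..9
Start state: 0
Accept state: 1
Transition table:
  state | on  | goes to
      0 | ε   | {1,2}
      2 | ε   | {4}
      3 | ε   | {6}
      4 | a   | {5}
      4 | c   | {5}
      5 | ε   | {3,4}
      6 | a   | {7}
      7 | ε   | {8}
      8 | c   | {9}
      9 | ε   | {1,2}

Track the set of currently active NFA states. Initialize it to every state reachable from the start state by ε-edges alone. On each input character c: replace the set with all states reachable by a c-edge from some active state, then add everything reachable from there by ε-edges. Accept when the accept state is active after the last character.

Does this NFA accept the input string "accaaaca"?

initial (ε-close {0}): {0,1,2,4}
'a' @ 1: {3,4,5,6}
'c' @ 2: {3,4,5,6}
'c' @ 3: {3,4,5,6}
'a' @ 4: {3,4,5,6,7,8}
'a' @ 5: {3,4,5,6,7,8}
'a' @ 6: {3,4,5,6,7,8}
'c' @ 7: {1,2,3,4,5,6,9}  [accepting]
'a' @ 8: {3,4,5,6,7,8}
final: {3,4,5,6,7,8}; accept 1 not in set

Answer: REJECT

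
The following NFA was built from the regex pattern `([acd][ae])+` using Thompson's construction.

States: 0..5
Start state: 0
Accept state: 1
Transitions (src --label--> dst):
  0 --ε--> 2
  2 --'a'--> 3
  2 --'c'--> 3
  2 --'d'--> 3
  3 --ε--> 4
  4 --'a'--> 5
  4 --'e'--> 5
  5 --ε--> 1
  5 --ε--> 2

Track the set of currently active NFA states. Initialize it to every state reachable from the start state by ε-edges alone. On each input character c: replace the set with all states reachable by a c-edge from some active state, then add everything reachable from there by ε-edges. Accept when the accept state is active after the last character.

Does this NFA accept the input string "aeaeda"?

S₀ = ε-closure({0}) = {0,2}
'a' @ 1: {3,4}
'e' @ 2: {1,2,5}  ✓accept
'a' @ 3: {3,4}
'e' @ 4: {1,2,5}  ✓accept
'd' @ 5: {3,4}
'a' @ 6: {1,2,5}  ✓accept
final: {1,2,5}; accept 1 in set

Answer: ACCEPT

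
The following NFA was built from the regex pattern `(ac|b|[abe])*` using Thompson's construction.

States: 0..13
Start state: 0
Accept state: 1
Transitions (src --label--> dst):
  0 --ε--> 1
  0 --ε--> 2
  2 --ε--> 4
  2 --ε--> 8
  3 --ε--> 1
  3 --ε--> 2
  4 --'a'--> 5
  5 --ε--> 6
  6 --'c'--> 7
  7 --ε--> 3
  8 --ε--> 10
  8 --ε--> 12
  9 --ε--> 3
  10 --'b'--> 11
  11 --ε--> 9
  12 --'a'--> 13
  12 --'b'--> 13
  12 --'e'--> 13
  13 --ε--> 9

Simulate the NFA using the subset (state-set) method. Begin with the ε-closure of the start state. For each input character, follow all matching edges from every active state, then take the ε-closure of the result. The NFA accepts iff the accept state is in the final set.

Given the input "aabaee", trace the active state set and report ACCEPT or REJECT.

initial (ε-close {0}): {0,1,2,4,8,10,12}
'a' @ 1: {1,2,3,4,5,6,8,9,10,12,13}  [accepting]
'a' @ 2: {1,2,3,4,5,6,8,9,10,12,13}  [accepting]
'b' @ 3: {1,2,3,4,8,9,10,11,12,13}  [accepting]
'a' @ 4: {1,2,3,4,5,6,8,9,10,12,13}  [accepting]
'e' @ 5: {1,2,3,4,8,9,10,12,13}  [accepting]
'e' @ 6: {1,2,3,4,8,9,10,12,13}  [accepting]
end set {1,2,3,4,8,9,10,12,13} — state 1 in

Answer: ACCEPT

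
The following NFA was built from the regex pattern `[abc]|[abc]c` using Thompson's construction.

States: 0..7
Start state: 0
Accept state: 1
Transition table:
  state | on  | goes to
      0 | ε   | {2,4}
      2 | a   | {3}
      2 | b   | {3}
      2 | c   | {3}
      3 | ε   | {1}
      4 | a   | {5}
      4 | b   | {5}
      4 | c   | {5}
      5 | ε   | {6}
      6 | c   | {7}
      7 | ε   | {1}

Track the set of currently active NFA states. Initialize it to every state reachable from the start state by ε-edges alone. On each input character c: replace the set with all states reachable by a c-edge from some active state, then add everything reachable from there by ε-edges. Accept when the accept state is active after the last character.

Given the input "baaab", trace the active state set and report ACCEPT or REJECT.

initial (ε-close {0}): {0,2,4}
'b' @ 1: {1,3,5,6}  (accept∈set)
'a' @ 2: {}  — no active states
rest 'aab' ignored (set empty)
final: {}; accept 1 not in set

Answer: REJECT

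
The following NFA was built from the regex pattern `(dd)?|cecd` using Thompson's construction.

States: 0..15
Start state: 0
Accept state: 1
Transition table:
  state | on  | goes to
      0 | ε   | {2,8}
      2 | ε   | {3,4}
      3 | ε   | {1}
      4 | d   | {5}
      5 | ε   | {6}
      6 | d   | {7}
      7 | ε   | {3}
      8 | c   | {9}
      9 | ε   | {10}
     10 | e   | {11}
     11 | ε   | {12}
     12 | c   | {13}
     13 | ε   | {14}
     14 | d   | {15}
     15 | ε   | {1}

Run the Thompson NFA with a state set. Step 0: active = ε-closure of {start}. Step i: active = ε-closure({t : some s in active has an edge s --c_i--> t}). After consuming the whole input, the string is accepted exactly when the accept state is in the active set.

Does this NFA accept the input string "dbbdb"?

S₀ = ε-closure({0}) = {0,1,2,3,4,8}
'd' @ 1: {5,6}
'b' @ 2: {}  — state set empty
rest 'bdb' ignored (set empty)
final: {}; accept 1 not in set

Answer: REJECT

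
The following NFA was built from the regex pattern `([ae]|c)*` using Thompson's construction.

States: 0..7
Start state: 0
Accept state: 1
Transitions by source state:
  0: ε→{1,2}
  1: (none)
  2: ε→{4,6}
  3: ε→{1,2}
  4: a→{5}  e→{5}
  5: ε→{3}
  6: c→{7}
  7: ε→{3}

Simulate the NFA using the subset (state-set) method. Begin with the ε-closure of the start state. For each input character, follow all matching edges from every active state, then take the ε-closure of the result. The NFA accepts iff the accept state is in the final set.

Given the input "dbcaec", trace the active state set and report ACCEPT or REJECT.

Answer: REJECT

Trace:
initial (ε-close {0}): {0,1,2,4,6}
'd' @ 1: {}  — no active states
rest 'bcaec' ignored (set empty)
end set {} — state 1 not in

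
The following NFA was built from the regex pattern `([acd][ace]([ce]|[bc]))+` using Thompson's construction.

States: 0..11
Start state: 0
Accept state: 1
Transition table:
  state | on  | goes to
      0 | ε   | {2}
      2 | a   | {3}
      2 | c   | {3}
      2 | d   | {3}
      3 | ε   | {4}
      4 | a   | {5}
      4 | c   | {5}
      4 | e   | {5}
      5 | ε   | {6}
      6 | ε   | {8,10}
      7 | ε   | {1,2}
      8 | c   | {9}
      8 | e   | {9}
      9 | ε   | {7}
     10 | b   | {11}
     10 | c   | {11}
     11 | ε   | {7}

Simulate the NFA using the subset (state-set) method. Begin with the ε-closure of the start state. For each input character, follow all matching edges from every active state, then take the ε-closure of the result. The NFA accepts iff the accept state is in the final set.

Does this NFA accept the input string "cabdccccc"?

S₀ = ε-closure({0}) = {0,2}
'c' @ 1: {3,4}
'a' @ 2: {5,6,8,10}
'b' @ 3: {1,2,7,11}  (accept∈set)
'd' @ 4: {3,4}
'c' @ 5: {5,6,8,10}
'c' @ 6: {1,2,7,9,11}  (accept∈set)
'c' @ 7: {3,4}
'c' @ 8: {5,6,8,10}
'c' @ 9: {1,2,7,9,11}  (accept∈set)
end set {1,2,7,9,11} — state 1 in

Answer: ACCEPT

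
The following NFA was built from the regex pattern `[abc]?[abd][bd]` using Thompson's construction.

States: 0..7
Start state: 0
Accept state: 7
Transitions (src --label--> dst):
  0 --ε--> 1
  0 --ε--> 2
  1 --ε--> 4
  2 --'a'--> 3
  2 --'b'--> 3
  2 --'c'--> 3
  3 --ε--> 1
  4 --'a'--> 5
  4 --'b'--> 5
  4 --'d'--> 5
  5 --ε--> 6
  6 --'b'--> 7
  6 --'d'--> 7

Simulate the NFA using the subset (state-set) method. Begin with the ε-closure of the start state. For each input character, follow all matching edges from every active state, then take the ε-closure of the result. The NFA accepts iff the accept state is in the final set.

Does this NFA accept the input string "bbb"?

Answer: ACCEPT

Derivation:
S₀ = ε-closure({0}) = {0,1,2,4}
'b' @ 1: {1,3,4,5,6}
'b' @ 2: {5,6,7}  [accepting]
'b' @ 3: {7}  [accepting]
after full input: {7}  (accept=7 in)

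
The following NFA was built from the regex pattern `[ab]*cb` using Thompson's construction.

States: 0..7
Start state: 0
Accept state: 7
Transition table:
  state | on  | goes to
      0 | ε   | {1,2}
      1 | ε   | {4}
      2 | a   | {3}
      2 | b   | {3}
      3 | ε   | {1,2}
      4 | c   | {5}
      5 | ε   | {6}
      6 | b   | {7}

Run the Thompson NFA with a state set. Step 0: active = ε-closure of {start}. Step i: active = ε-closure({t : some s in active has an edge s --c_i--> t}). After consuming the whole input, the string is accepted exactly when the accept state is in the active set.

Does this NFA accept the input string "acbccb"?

S₀ = ε-closure({0}) = {0,1,2,4}
'a' @ 1: {1,2,3,4}
'c' @ 2: {5,6}
'b' @ 3: {7}  (accept∈set)
'c' @ 4: {}  — no active states
rest 'cb' ignored (set empty)
after full input: {}  (accept=7 not in)

Answer: REJECT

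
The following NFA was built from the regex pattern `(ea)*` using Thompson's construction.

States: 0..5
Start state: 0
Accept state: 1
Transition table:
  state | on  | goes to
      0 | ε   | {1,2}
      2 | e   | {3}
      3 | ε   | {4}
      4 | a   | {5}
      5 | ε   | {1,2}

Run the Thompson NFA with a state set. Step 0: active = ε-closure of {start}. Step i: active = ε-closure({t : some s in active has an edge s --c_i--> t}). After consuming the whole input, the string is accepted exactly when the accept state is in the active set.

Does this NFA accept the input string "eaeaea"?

initial (ε-close {0}): {0,1,2}
'e' @ 1: {3,4}
'a' @ 2: {1,2,5}  [accepting]
'e' @ 3: {3,4}
'a' @ 4: {1,2,5}  [accepting]
'e' @ 5: {3,4}
'a' @ 6: {1,2,5}  [accepting]
final: {1,2,5}; accept 1 in set

Answer: ACCEPT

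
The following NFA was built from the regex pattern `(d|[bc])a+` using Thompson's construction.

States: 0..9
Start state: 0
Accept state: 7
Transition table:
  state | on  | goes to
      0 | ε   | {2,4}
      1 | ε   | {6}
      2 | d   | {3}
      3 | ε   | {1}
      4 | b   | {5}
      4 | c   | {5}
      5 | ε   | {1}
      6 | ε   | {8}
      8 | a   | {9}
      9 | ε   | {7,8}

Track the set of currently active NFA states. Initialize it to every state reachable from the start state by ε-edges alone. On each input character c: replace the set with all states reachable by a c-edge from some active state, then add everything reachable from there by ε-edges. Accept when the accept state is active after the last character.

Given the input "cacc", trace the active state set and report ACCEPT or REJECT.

initial (ε-close {0}): {0,2,4}
'c' @ 1: {1,5,6,8}
'a' @ 2: {7,8,9}  [accepting]
'c' @ 3: {}  — dead — no transitions
rest 'c' ignored (set empty)
end set {} — state 7 not in

Answer: REJECT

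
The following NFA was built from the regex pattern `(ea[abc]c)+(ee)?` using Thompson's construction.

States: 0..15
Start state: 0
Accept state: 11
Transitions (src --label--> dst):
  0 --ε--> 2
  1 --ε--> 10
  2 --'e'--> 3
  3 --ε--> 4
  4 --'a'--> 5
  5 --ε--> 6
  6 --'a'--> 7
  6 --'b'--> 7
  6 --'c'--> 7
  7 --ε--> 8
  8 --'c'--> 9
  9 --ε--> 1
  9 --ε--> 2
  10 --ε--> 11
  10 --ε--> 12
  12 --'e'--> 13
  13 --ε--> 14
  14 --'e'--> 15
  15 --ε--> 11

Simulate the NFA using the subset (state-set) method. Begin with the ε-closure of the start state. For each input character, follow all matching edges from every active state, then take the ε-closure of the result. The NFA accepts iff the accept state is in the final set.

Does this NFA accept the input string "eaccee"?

start: ε-closure({0}) = {0,2}
'e' @ 1: {3,4}
'a' @ 2: {5,6}
'c' @ 3: {7,8}
'c' @ 4: {1,2,9,10,11,12}  ✓accept
'e' @ 5: {3,4,13,14}
'e' @ 6: {11,15}  ✓accept
end set {11,15} — state 11 in

Answer: ACCEPT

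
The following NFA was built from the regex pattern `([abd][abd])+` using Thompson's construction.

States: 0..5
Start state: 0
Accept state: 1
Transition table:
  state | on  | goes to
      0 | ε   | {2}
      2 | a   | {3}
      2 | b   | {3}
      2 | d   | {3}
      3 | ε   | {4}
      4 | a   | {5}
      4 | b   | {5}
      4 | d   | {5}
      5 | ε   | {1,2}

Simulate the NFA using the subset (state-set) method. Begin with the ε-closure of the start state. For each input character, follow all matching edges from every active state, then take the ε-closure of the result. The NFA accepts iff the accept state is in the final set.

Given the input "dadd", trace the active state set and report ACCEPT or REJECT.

start: ε-closure({0}) = {0,2}
'd' @ 1: {3,4}
'a' @ 2: {1,2,5}  ✓accept
'd' @ 3: {3,4}
'd' @ 4: {1,2,5}  ✓accept
final: {1,2,5}; accept 1 in set

Answer: ACCEPT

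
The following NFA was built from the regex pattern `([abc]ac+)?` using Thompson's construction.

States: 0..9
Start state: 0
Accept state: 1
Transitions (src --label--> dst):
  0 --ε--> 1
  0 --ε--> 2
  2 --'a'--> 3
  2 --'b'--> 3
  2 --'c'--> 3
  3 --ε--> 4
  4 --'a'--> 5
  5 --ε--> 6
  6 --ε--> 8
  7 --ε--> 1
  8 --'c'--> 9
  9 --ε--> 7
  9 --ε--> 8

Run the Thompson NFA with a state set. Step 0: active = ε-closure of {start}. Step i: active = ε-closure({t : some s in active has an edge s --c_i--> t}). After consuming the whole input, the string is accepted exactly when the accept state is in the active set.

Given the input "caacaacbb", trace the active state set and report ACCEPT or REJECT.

Answer: REJECT

Steps:
S₀ = ε-closure({0}) = {0,1,2}
'c' @ 1: {3,4}
'a' @ 2: {5,6,8}
'a' @ 3: {}  — dead — no transitions
rest 'caacbb' ignored (set empty)
after full input: {}  (accept=1 not in)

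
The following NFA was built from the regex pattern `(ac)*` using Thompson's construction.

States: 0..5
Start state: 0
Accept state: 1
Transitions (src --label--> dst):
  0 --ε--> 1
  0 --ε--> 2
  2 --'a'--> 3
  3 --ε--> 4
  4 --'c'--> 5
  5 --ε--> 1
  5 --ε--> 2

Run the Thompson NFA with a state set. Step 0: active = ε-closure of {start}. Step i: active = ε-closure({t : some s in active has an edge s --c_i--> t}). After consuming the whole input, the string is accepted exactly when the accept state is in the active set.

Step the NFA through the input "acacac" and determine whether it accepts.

Answer: ACCEPT

Trace:
start: ε-closure({0}) = {0,1,2}
'a' @ 1: {3,4}
'c' @ 2: {1,2,5}  (accept∈set)
'a' @ 3: {3,4}
'c' @ 4: {1,2,5}  (accept∈set)
'a' @ 5: {3,4}
'c' @ 6: {1,2,5}  (accept∈set)
after full input: {1,2,5}  (accept=1 in)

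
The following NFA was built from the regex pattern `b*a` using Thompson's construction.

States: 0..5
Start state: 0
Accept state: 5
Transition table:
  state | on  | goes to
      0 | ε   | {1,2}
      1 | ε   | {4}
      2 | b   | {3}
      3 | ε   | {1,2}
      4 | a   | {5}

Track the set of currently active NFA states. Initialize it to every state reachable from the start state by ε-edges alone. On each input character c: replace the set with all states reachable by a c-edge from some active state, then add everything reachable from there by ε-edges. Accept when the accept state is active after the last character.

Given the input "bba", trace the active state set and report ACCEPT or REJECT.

S₀ = ε-closure({0}) = {0,1,2,4}
'b' @ 1: {1,2,3,4}
'b' @ 2: {1,2,3,4}
'a' @ 3: {5}  (accept∈set)
final: {5}; accept 5 in set

Answer: ACCEPT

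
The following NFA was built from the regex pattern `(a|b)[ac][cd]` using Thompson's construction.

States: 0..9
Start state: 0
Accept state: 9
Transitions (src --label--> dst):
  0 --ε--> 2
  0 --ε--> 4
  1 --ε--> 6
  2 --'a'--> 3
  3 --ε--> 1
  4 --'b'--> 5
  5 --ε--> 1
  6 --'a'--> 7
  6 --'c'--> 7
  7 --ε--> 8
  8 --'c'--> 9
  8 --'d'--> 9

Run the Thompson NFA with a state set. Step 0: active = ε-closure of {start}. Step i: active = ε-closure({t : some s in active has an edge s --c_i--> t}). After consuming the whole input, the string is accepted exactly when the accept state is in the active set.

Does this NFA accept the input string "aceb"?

start: ε-closure({0}) = {0,2,4}
'a' @ 1: {1,3,6}
'c' @ 2: {7,8}
'e' @ 3: {}  — no active states
rest 'b' ignored (set empty)
final: {}; accept 9 not in set

Answer: REJECT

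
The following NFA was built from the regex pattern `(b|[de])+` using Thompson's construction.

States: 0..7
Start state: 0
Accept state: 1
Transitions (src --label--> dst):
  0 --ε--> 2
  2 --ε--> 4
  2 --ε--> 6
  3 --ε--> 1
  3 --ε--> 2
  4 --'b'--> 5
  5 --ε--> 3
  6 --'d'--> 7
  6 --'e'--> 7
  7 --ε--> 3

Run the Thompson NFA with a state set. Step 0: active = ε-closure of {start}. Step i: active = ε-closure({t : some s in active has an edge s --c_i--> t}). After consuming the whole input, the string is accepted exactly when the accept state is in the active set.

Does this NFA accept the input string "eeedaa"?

Answer: REJECT

Derivation:
initial (ε-close {0}): {0,2,4,6}
'e' @ 1: {1,2,3,4,6,7}  (accept∈set)
'e' @ 2: {1,2,3,4,6,7}  (accept∈set)
'e' @ 3: {1,2,3,4,6,7}  (accept∈set)
'd' @ 4: {1,2,3,4,6,7}  (accept∈set)
'a' @ 5: {}  — dead — no transitions
rest 'a' ignored (set empty)
after full input: {}  (accept=1 not in)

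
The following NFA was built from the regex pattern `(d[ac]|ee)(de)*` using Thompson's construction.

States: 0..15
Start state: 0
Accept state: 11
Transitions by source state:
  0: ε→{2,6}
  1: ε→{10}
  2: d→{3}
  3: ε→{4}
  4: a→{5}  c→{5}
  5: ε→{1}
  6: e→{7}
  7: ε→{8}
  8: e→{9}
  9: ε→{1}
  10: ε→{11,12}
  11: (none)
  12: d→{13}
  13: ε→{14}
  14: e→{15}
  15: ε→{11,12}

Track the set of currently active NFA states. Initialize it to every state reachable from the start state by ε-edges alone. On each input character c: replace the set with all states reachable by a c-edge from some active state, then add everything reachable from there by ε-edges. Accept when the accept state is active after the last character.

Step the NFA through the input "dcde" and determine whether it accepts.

initial (ε-close {0}): {0,2,6}
'd' @ 1: {3,4}
'c' @ 2: {1,5,10,11,12}  ✓accept
'd' @ 3: {13,14}
'e' @ 4: {11,12,15}  ✓accept
final: {11,12,15}; accept 11 in set

Answer: ACCEPT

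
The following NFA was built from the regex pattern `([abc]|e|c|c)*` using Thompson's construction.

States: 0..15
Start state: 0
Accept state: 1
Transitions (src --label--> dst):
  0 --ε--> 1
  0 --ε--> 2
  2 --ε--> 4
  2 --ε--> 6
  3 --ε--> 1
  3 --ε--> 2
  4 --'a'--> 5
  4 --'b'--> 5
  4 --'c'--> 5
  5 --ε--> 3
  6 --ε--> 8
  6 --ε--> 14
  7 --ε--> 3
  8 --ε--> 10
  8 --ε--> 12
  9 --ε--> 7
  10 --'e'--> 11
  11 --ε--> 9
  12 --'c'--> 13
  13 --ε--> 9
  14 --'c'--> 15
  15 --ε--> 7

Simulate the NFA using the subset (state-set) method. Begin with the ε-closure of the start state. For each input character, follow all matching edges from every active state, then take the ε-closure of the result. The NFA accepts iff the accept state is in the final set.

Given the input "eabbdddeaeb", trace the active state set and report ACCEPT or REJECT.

Answer: REJECT

Derivation:
initial (ε-close {0}): {0,1,2,4,6,8,10,12,14}
'e' @ 1: {1,2,3,4,6,7,8,9,10,11,12,14}  [accepting]
'a' @ 2: {1,2,3,4,5,6,8,10,12,14}  [accepting]
'b' @ 3: {1,2,3,4,5,6,8,10,12,14}  [accepting]
'b' @ 4: {1,2,3,4,5,6,8,10,12,14}  [accepting]
'd' @ 5: {}  — dead — no transitions
rest 'ddeaeb' ignored (set empty)
final: {}; accept 1 not in set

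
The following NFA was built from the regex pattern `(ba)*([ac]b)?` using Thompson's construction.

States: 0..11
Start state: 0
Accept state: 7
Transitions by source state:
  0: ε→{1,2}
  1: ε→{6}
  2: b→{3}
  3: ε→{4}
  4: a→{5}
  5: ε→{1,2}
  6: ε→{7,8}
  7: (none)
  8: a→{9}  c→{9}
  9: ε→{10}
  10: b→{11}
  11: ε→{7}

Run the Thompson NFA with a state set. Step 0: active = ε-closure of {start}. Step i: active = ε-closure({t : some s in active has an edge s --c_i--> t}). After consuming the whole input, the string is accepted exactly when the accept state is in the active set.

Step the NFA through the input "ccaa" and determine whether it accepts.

initial (ε-close {0}): {0,1,2,6,7,8}
'c' @ 1: {9,10}
'c' @ 2: {}  — state set empty
rest 'aa' ignored (set empty)
final: {}; accept 7 not in set

Answer: REJECT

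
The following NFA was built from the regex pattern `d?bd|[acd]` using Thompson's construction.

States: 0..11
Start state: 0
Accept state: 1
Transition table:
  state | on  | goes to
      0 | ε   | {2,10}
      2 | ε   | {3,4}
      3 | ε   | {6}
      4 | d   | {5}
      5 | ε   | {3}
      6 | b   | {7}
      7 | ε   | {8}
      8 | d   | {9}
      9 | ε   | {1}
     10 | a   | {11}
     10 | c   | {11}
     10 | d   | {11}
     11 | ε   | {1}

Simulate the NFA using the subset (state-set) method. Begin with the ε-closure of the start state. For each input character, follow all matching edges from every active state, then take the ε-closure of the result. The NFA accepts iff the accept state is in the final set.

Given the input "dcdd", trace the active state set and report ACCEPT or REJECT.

Answer: REJECT

Steps:
S₀ = ε-closure({0}) = {0,2,3,4,6,10}
'd' @ 1: {1,3,5,6,11}  [accepting]
'c' @ 2: {}  — state set empty
rest 'dd' ignored (set empty)
end set {} — state 1 not in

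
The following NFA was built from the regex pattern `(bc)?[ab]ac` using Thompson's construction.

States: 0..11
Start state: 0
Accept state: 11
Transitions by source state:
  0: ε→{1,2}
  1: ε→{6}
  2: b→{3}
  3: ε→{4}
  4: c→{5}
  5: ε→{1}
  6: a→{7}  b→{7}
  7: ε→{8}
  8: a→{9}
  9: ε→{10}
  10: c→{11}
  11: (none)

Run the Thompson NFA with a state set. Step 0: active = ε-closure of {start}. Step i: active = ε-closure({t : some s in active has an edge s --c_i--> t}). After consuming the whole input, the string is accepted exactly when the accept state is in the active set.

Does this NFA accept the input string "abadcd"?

Answer: REJECT

Derivation:
start: ε-closure({0}) = {0,1,2,6}
'a' @ 1: {7,8}
'b' @ 2: {}  — state set empty
rest 'adcd' ignored (set empty)
final: {}; accept 11 not in set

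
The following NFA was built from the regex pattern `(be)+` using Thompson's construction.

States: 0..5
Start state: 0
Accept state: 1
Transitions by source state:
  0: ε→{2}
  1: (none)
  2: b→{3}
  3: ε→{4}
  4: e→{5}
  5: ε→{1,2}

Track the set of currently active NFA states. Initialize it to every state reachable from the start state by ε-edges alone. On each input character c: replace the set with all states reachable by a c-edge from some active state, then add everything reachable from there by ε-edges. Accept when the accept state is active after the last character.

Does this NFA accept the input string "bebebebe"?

Answer: ACCEPT

Steps:
S₀ = ε-closure({0}) = {0,2}
'b' @ 1: {3,4}
'e' @ 2: {1,2,5}  (accept∈set)
'b' @ 3: {3,4}
'e' @ 4: {1,2,5}  (accept∈set)
'b' @ 5: {3,4}
'e' @ 6: {1,2,5}  (accept∈set)
'b' @ 7: {3,4}
'e' @ 8: {1,2,5}  (accept∈set)
end set {1,2,5} — state 1 in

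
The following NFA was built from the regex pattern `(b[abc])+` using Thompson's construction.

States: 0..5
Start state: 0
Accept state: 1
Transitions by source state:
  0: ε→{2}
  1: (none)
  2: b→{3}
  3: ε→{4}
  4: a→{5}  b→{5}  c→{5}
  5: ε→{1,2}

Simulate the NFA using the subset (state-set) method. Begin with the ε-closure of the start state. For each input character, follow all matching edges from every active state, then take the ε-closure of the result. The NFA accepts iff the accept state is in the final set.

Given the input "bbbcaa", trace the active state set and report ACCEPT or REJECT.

initial (ε-close {0}): {0,2}
'b' @ 1: {3,4}
'b' @ 2: {1,2,5}  (accept∈set)
'b' @ 3: {3,4}
'c' @ 4: {1,2,5}  (accept∈set)
'a' @ 5: {}  — dead — no transitions
rest 'a' ignored (set empty)
after full input: {}  (accept=1 not in)

Answer: REJECT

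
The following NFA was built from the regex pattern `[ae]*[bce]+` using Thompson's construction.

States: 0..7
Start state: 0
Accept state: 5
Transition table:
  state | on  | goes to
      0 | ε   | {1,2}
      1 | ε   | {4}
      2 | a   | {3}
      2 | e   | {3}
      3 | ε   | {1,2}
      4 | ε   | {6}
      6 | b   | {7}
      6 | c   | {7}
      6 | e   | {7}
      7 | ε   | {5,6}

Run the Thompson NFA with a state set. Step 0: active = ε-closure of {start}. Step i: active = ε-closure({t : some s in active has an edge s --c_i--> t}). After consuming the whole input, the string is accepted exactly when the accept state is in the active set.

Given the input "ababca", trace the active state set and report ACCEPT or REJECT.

S₀ = ε-closure({0}) = {0,1,2,4,6}
'a' @ 1: {1,2,3,4,6}
'b' @ 2: {5,6,7}  [accepting]
'a' @ 3: {}  — no active states
rest 'bca' ignored (set empty)
end set {} — state 5 not in

Answer: REJECT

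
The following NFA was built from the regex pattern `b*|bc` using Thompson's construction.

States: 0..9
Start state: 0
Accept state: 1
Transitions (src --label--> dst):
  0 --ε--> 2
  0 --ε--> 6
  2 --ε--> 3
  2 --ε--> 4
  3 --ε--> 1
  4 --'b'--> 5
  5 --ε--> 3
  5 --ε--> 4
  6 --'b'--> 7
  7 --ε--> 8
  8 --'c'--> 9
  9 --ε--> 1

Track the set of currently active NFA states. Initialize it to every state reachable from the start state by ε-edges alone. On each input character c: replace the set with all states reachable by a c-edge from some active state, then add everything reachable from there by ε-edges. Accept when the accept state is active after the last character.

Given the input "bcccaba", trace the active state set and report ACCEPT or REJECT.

start: ε-closure({0}) = {0,1,2,3,4,6}
'b' @ 1: {1,3,4,5,7,8}  [accepting]
'c' @ 2: {1,9}  [accepting]
'c' @ 3: {}  — no active states
rest 'caba' ignored (set empty)
final: {}; accept 1 not in set

Answer: REJECT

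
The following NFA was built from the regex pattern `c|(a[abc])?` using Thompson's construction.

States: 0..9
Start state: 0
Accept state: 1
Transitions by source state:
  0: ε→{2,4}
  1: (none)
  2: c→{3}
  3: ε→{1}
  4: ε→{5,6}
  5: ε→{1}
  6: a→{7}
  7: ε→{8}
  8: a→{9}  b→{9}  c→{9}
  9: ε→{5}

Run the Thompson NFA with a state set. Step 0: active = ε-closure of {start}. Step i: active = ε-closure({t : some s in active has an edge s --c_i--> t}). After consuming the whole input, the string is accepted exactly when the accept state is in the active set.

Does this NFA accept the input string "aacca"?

Answer: REJECT

Steps:
initial (ε-close {0}): {0,1,2,4,5,6}
'a' @ 1: {7,8}
'a' @ 2: {1,5,9}  (accept∈set)
'c' @ 3: {}  — no active states
rest 'ca' ignored (set empty)
after full input: {}  (accept=1 not in)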